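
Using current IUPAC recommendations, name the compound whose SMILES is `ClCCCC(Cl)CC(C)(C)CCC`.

1,4-dichloro-6,6-dimethylnonane

The parent chain contains 9 carbons (nonane).
Choose the numbering such that the substituent locant set {1,4,6,6} is lower than {4,4,6,9} at the first point of difference.
That gives chloro groups at C-1 and C-4; two methyl groups at C-6.
The substituents are ordered alphabetically, ignoring any di-/tri- multipliers.
The name is 1,4-dichloro-6,6-dimethylnonane.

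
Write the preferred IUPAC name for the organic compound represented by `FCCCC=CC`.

Counting along the main chain through the multiple bond gives 6 carbons: the parent is hexane.
A C=C double bond in the chain gives the infix -ene-.
Choose the numbering such that numbering from this end puts the double bond at C-2 rather than C-4.
This places the double bond between C-2 and C-3; a fluoro group at C-6.
The name is 6-fluorohex-2-ene.

6-fluorohex-2-ene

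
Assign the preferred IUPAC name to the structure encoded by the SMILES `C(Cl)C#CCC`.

1-chloropent-2-yne

The longest carbon chain that includes the multiple bond has 5 carbons, so the parent hydride is pentane.
There is one C≡C triple bond, indicated by the ending -yne.
Choose the numbering such that numbering from this end puts the triple bond at C-2 rather than C-3.
That gives the triple bond between C-2 and C-3; a chloro group at C-1.
Putting it together: 1-chloropent-2-yne.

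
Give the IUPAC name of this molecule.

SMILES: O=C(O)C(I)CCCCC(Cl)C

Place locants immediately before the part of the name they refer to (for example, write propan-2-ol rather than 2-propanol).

Counting along the main chain through the –COOH group gives 8 carbons: the parent is octane.
The highest-priority functional group is a carboxylic acid (terminal –COOH), so the name ends in -oic acid.
Number the chain so that the carboxylic acid carbon is C-1 by definition.
With this numbering: a chloro group at C-7; an iodo group at C-2.
Substituent prefixes are cited in alphabetical order (multiplying prefixes like di-/tri- are ignored for ordering).
The name is 7-chloro-2-iodooctanoic acid.

7-chloro-2-iodooctanoic acid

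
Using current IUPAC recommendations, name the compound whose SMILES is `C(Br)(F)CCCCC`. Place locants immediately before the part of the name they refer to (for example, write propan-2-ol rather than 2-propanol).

1-bromo-1-fluorohexane

The parent chain contains 6 carbons (hexane).
The numbering direction is chosen so that the substituent locant set {1,1} is lower than {6,6} at the first point of difference.
This places a bromo group at C-1; a fluoro group at C-1.
Substituent prefixes are cited in alphabetical order (multiplying prefixes like di-/tri- are ignored for ordering).
The name is 1-bromo-1-fluorohexane.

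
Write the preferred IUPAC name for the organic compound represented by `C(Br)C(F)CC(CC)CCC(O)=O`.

7-bromo-4-ethyl-6-fluoroheptanoic acid

The longest chain bearing the –COOH group is 7 carbons long (heptane).
A carboxylic acid (terminal –COOH) is the principal characteristic group, giving the suffix -oic acid.
The numbering direction is chosen so that the carboxylic acid carbon is C-1 by definition.
This places a bromo group at C-7; an ethyl group at C-4; a fluoro group at C-6.
The substituents are ordered alphabetically, ignoring any di-/tri- multipliers.
Assembling the pieces gives 7-bromo-4-ethyl-6-fluoroheptanoic acid.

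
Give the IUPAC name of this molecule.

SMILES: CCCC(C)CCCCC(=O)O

The longest chain bearing the –COOH group is 9 carbons long (nonane).
A carboxylic acid (terminal –COOH) is the principal characteristic group, giving the suffix -oic acid.
The numbering direction is chosen so that the carboxylic acid carbon is C-1 by definition.
That gives a methyl group at C-6.
Putting it together: 6-methylnonanoic acid.

6-methylnonanoic acid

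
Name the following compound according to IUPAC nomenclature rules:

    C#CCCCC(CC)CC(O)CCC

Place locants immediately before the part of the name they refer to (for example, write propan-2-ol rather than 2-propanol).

6-ethylundec-10-yn-4-ol

The longest chain bearing the –OH group and the multiple bond is 11 carbons long (undecane).
The principal characteristic group is an alcohol (–OH), named with the suffix -ol.
The chain contains a C≡C triple bond, so the unsaturation ending is -yne.
The numbering direction is chosen so that numbering from this end puts the hydroxyl group at C-4 rather than C-8.
With this numbering: the hydroxyl at C-4; the triple bond between C-10 and C-11; an ethyl group at C-6.
Putting it together: 6-ethylundec-10-yn-4-ol.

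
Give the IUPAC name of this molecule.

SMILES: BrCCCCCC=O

6-bromohexanal

The longest carbon chain that includes the –CHO group has 6 carbons, so the parent hydride is hexane.
The highest-priority functional group is an aldehyde (terminal –CHO), so the name ends in -al.
The numbering direction is chosen so that the aldehyde carbon is C-1 by definition.
With this numbering: a bromo group at C-6.
Putting it together: 6-bromohexanal.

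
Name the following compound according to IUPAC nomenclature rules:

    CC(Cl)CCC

The longest continuous carbon chain has 5 atoms, so the parent hydride is pentane.
Choose the numbering such that the substituent locant set {2} is lower than {4} at the first point of difference.
That gives a chloro group at C-2.
Putting it together: 2-chloropentane.

2-chloropentane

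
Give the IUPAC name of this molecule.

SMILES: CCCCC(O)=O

pentanoic acid

The longest carbon chain that includes the –COOH group has 5 carbons, so the parent hydride is pentane.
A carboxylic acid (terminal –COOH) is the principal characteristic group, giving the suffix -oic acid.
Choose the numbering such that the carboxylic acid carbon is C-1 by definition.
The name is pentanoic acid.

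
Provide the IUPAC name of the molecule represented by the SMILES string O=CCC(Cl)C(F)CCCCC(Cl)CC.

3,9-dichloro-4-fluoroundecanal

Counting along the main chain through the –CHO group gives 11 carbons: the parent is undecane.
The highest-priority functional group is an aldehyde (terminal –CHO), so the name ends in -al.
The numbering direction is chosen so that the aldehyde carbon is C-1 by definition.
With this numbering: chloro groups at C-3 and C-9; a fluoro group at C-4.
The substituents are ordered alphabetically, ignoring any di-/tri- multipliers.
Putting it together: 3,9-dichloro-4-fluoroundecanal.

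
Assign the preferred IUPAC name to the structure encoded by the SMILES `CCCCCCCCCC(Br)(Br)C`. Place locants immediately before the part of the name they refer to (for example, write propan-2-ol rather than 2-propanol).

The longest carbon chain is 11 atoms: the parent is undecane.
Number the chain so that the substituent locant set {2,2} is lower than {10,10} at the first point of difference.
This places two bromo groups at C-2.
Assembling the pieces gives 2,2-dibromoundecane.

2,2-dibromoundecane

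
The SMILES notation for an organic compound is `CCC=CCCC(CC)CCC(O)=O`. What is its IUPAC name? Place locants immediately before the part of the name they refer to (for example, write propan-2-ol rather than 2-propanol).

4-ethyldec-7-enoic acid

The longest chain bearing the –COOH group and the multiple bond is 10 carbons long (decane).
The highest-priority functional group is a carboxylic acid (terminal –COOH), so the name ends in -oic acid.
There is one C=C double bond, indicated by the ending -ene.
The numbering direction is chosen so that the carboxylic acid carbon is C-1 by definition.
This places the double bond between C-7 and C-8; an ethyl group at C-4.
Assembling the pieces gives 4-ethyldec-7-enoic acid.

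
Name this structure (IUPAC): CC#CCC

pent-2-yne

The longest carbon chain that includes the multiple bond has 5 carbons, so the parent hydride is pentane.
The chain contains a C≡C triple bond, so the unsaturation ending is -yne.
Choose the numbering such that numbering from this end puts the triple bond at C-2 rather than C-3.
With this numbering: the triple bond between C-2 and C-3.
The name is pent-2-yne.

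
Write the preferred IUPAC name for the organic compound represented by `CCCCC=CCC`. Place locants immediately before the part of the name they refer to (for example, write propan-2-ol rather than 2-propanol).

Counting along the main chain through the multiple bond gives 8 carbons: the parent is octane.
A C=C double bond in the chain gives the infix -ene-.
The numbering direction is chosen so that numbering from this end puts the double bond at C-3 rather than C-5.
This places the double bond between C-3 and C-4.
The name is oct-3-ene.

oct-3-ene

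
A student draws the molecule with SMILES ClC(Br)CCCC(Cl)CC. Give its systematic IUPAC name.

1-bromo-1,5-dichloroheptane

The parent chain contains 7 carbons (heptane).
Choose the numbering such that the substituent locant set {1,1,5} is lower than {3,7,7} at the first point of difference.
This places a bromo group at C-1; chloro groups at C-1 and C-5.
Substituent prefixes are cited in alphabetical order (multiplying prefixes like di-/tri- are ignored for ordering).
Putting it together: 1-bromo-1,5-dichloroheptane.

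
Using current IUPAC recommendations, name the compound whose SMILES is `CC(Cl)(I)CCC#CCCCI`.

8-chloro-1,8-diiodonon-4-yne

Counting along the main chain through the multiple bond gives 9 carbons: the parent is nonane.
The chain contains a C≡C triple bond, so the unsaturation ending is -yne.
Number the chain so that numbering from this end puts the triple bond at C-4 rather than C-5.
With this numbering: the triple bond between C-4 and C-5; a chloro group at C-8; iodo groups at C-1 and C-8.
The substituents are ordered alphabetically, ignoring any di-/tri- multipliers.
The name is 8-chloro-1,8-diiodonon-4-yne.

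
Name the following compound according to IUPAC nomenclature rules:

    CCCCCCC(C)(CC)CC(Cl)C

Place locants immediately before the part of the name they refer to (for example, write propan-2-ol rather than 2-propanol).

The longest continuous carbon chain has 10 atoms, so the parent hydride is decane.
Number the chain so that the substituent locant set {2,4,4} is lower than {7,7,9} at the first point of difference.
This places a chloro group at C-2; an ethyl group at C-4; a methyl group at C-4.
Prefixes are listed alphabetically: chloro, ethyl, methyl.
The name is 2-chloro-4-ethyl-4-methyldecane.

2-chloro-4-ethyl-4-methyldecane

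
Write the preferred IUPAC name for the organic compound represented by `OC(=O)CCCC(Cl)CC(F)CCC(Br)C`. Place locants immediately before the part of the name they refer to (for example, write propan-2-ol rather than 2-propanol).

10-bromo-5-chloro-7-fluoroundecanoic acid

The longest carbon chain that includes the –COOH group has 11 carbons, so the parent hydride is undecane.
The principal characteristic group is a carboxylic acid (terminal –COOH), named with the suffix -oic acid.
The numbering direction is chosen so that the carboxylic acid carbon is C-1 by definition.
That gives a bromo group at C-10; a chloro group at C-5; a fluoro group at C-7.
Substituent prefixes are cited in alphabetical order (multiplying prefixes like di-/tri- are ignored for ordering).
Putting it together: 10-bromo-5-chloro-7-fluoroundecanoic acid.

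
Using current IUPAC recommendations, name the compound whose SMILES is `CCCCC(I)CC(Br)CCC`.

The longest continuous carbon chain has 10 atoms, so the parent hydride is decane.
Choose the numbering such that the substituent locant set {4,6} is lower than {5,7} at the first point of difference.
This places a bromo group at C-4; an iodo group at C-6.
Substituent prefixes are cited in alphabetical order (multiplying prefixes like di-/tri- are ignored for ordering).
Putting it together: 4-bromo-6-iododecane.

4-bromo-6-iododecane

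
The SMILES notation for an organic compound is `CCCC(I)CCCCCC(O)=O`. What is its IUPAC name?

7-iododecanoic acid

The longest carbon chain that includes the –COOH group has 10 carbons, so the parent hydride is decane.
A carboxylic acid (terminal –COOH) is the principal characteristic group, giving the suffix -oic acid.
The numbering direction is chosen so that the carboxylic acid carbon is C-1 by definition.
With this numbering: an iodo group at C-7.
The name is 7-iododecanoic acid.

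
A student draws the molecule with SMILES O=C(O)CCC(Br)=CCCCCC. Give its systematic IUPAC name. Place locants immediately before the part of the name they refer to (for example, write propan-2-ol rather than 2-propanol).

The longest chain bearing the –COOH group and the multiple bond is 10 carbons long (decane).
The principal characteristic group is a carboxylic acid (terminal –COOH), named with the suffix -oic acid.
There is one C=C double bond, indicated by the ending -ene.
The numbering direction is chosen so that the carboxylic acid carbon is C-1 by definition.
With this numbering: the double bond between C-4 and C-5; a bromo group at C-4.
Putting it together: 4-bromodec-4-enoic acid.

4-bromodec-4-enoic acid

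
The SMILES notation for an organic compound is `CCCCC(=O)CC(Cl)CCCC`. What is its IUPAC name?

7-chloroundecan-5-one

Counting along the main chain through the carbonyl gives 11 carbons: the parent is undecane.
A ketone (C=O on an internal carbon) is the principal characteristic group, giving the suffix -one.
The numbering direction is chosen so that numbering from this end puts the carbonyl group at C-5 rather than C-7.
This places the carbonyl at C-5; a chloro group at C-7.
Assembling the pieces gives 7-chloroundecan-5-one.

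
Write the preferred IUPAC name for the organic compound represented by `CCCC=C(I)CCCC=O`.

The longest chain bearing the –CHO group and the multiple bond is 9 carbons long (nonane).
The principal characteristic group is an aldehyde (terminal –CHO), named with the suffix -al.
There is one C=C double bond, indicated by the ending -ene.
Number the chain so that the aldehyde carbon is C-1 by definition.
That gives the double bond between C-5 and C-6; an iodo group at C-5.
Assembling the pieces gives 5-iodonon-5-enal.

5-iodonon-5-enal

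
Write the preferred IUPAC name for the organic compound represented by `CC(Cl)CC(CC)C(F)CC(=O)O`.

The longest carbon chain that includes the –COOH group has 7 carbons, so the parent hydride is heptane.
The principal characteristic group is a carboxylic acid (terminal –COOH), named with the suffix -oic acid.
Number the chain so that the carboxylic acid carbon is C-1 by definition.
This places a chloro group at C-6; an ethyl group at C-4; a fluoro group at C-3.
Prefixes are listed alphabetically: chloro, ethyl, fluoro.
Putting it together: 6-chloro-4-ethyl-3-fluoroheptanoic acid.

6-chloro-4-ethyl-3-fluoroheptanoic acid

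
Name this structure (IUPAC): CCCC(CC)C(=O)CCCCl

Counting along the main chain through the carbonyl gives 8 carbons: the parent is octane.
A ketone (C=O on an internal carbon) is the principal characteristic group, giving the suffix -one.
The numbering direction is chosen so that numbering from this end puts the carbonyl group at C-4 rather than C-5.
That gives the carbonyl at C-4; a chloro group at C-1; an ethyl group at C-5.
Prefixes are listed alphabetically: chloro, ethyl.
The name is 1-chloro-5-ethyloctan-4-one.

1-chloro-5-ethyloctan-4-one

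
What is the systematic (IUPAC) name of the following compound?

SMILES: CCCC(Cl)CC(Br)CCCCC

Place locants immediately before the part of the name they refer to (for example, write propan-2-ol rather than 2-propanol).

The parent chain contains 11 carbons (undecane).
The numbering direction is chosen so that the substituent locant set {4,6} is lower than {6,8} at the first point of difference.
This places a bromo group at C-6; a chloro group at C-4.
Substituent prefixes are cited in alphabetical order (multiplying prefixes like di-/tri- are ignored for ordering).
Putting it together: 6-bromo-4-chloroundecane.

6-bromo-4-chloroundecane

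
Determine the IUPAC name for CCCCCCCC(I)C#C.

The longest chain bearing the multiple bond is 10 carbons long (decane).
The chain contains a C≡C triple bond, so the unsaturation ending is -yne.
Number the chain so that numbering from this end puts the triple bond at C-1 rather than C-9.
That gives the triple bond between C-1 and C-2; an iodo group at C-3.
Assembling the pieces gives 3-iododec-1-yne.

3-iododec-1-yne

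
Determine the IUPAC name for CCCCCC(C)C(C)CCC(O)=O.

The longest chain bearing the –COOH group is 10 carbons long (decane).
The highest-priority functional group is a carboxylic acid (terminal –COOH), so the name ends in -oic acid.
The numbering direction is chosen so that the carboxylic acid carbon is C-1 by definition.
This places methyl groups at C-4 and C-5.
The name is 4,5-dimethyldecanoic acid.

4,5-dimethyldecanoic acid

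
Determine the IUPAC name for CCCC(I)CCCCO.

5-iodooctan-1-ol

The longest chain bearing the –OH group is 8 carbons long (octane).
An alcohol (–OH) is the principal characteristic group, giving the suffix -ol.
Choose the numbering such that numbering from this end puts the hydroxyl group at C-1 rather than C-8.
With this numbering: the hydroxyl at C-1; an iodo group at C-5.
The name is 5-iodooctan-1-ol.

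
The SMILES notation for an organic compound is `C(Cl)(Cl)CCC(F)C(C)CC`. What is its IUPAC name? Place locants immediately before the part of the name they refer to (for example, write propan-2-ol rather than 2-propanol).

The longest carbon chain is 7 atoms: the parent is heptane.
The numbering direction is chosen so that the substituent locant set {1,1,4,5} is lower than {3,4,7,7} at the first point of difference.
This places two chloro groups at C-1; a fluoro group at C-4; a methyl group at C-5.
Substituent prefixes are cited in alphabetical order (multiplying prefixes like di-/tri- are ignored for ordering).
The name is 1,1-dichloro-4-fluoro-5-methylheptane.

1,1-dichloro-4-fluoro-5-methylheptane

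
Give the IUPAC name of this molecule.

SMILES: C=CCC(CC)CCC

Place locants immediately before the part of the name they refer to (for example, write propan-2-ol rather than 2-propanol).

4-ethylhept-1-ene

The longest chain bearing the multiple bond is 7 carbons long (heptane).
A C=C double bond in the chain gives the infix -ene-.
Number the chain so that numbering from this end puts the double bond at C-1 rather than C-6.
With this numbering: the double bond between C-1 and C-2; an ethyl group at C-4.
The name is 4-ethylhept-1-ene.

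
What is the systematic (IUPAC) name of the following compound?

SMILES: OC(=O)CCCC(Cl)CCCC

The longest carbon chain that includes the –COOH group has 9 carbons, so the parent hydride is nonane.
The highest-priority functional group is a carboxylic acid (terminal –COOH), so the name ends in -oic acid.
Choose the numbering such that the carboxylic acid carbon is C-1 by definition.
This places a chloro group at C-5.
Assembling the pieces gives 5-chlorononanoic acid.

5-chlorononanoic acid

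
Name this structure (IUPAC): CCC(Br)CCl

The longest carbon chain is 4 atoms: the parent is butane.
Number the chain so that the substituent locant set {1,2} is lower than {3,4} at the first point of difference.
With this numbering: a bromo group at C-2; a chloro group at C-1.
Substituent prefixes are cited in alphabetical order (multiplying prefixes like di-/tri- are ignored for ordering).
The name is 2-bromo-1-chlorobutane.

2-bromo-1-chlorobutane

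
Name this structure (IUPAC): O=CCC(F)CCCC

3-fluoroheptanal

The longest carbon chain that includes the –CHO group has 7 carbons, so the parent hydride is heptane.
An aldehyde (terminal –CHO) is the principal characteristic group, giving the suffix -al.
The numbering direction is chosen so that the aldehyde carbon is C-1 by definition.
With this numbering: a fluoro group at C-3.
Putting it together: 3-fluoroheptanal.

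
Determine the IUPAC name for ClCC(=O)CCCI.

1-chloro-5-iodopentan-2-one

The longest chain bearing the carbonyl is 5 carbons long (pentane).
The principal characteristic group is a ketone (C=O on an internal carbon), named with the suffix -one.
Number the chain so that numbering from this end puts the carbonyl group at C-2 rather than C-4.
With this numbering: the carbonyl at C-2; a chloro group at C-1; an iodo group at C-5.
Prefixes are listed alphabetically: chloro, iodo.
The name is 1-chloro-5-iodopentan-2-one.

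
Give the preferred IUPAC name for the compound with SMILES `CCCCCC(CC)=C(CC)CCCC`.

The longest chain bearing the multiple bond is 11 carbons long (undecane).
There is one C=C double bond, indicated by the ending -ene.
Number the chain so that numbering from this end puts the double bond at C-5 rather than C-6.
With this numbering: the double bond between C-5 and C-6; ethyl groups at C-5 and C-6.
Assembling the pieces gives 5,6-diethylundec-5-ene.

5,6-diethylundec-5-ene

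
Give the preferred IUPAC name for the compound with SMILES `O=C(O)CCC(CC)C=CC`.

The longest carbon chain that includes the –COOH group and the multiple bond has 7 carbons, so the parent hydride is heptane.
The highest-priority functional group is a carboxylic acid (terminal –COOH), so the name ends in -oic acid.
There is one C=C double bond, indicated by the ending -ene.
Choose the numbering such that the carboxylic acid carbon is C-1 by definition.
With this numbering: the double bond between C-5 and C-6; an ethyl group at C-4.
Putting it together: 4-ethylhept-5-enoic acid.

4-ethylhept-5-enoic acid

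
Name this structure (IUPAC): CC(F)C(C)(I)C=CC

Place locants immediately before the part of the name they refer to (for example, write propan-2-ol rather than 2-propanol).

5-fluoro-4-iodo-4-methylhex-2-ene

The longest chain bearing the multiple bond is 6 carbons long (hexane).
There is one C=C double bond, indicated by the ending -ene.
Choose the numbering such that numbering from this end puts the double bond at C-2 rather than C-4.
With this numbering: the double bond between C-2 and C-3; a fluoro group at C-5; an iodo group at C-4; a methyl group at C-4.
The substituents are ordered alphabetically, ignoring any di-/tri- multipliers.
Putting it together: 5-fluoro-4-iodo-4-methylhex-2-ene.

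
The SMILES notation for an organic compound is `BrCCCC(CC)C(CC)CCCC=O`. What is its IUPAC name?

The longest chain bearing the –CHO group is 9 carbons long (nonane).
An aldehyde (terminal –CHO) is the principal characteristic group, giving the suffix -al.
The numbering direction is chosen so that the aldehyde carbon is C-1 by definition.
This places a bromo group at C-9; ethyl groups at C-5 and C-6.
Substituent prefixes are cited in alphabetical order (multiplying prefixes like di-/tri- are ignored for ordering).
Assembling the pieces gives 9-bromo-5,6-diethylnonanal.

9-bromo-5,6-diethylnonanal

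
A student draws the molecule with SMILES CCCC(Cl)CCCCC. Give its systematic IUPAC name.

The longest continuous carbon chain has 9 atoms, so the parent hydride is nonane.
The numbering direction is chosen so that the substituent locant set {4} is lower than {6} at the first point of difference.
This places a chloro group at C-4.
Assembling the pieces gives 4-chlorononane.

4-chlorononane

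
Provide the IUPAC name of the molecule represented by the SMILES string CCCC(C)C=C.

3-methylhex-1-ene

The longest carbon chain that includes the multiple bond has 6 carbons, so the parent hydride is hexane.
There is one C=C double bond, indicated by the ending -ene.
Number the chain so that numbering from this end puts the double bond at C-1 rather than C-5.
This places the double bond between C-1 and C-2; a methyl group at C-3.
The name is 3-methylhex-1-ene.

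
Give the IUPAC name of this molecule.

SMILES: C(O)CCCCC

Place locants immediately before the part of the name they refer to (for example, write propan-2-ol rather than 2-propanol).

hexan-1-ol

The longest chain bearing the –OH group is 6 carbons long (hexane).
The principal characteristic group is an alcohol (–OH), named with the suffix -ol.
Choose the numbering such that numbering from this end puts the hydroxyl group at C-1 rather than C-6.
This places the hydroxyl at C-1.
Assembling the pieces gives hexan-1-ol.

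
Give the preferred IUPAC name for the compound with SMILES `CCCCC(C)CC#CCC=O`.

The longest carbon chain that includes the –CHO group and the multiple bond has 10 carbons, so the parent hydride is decane.
The highest-priority functional group is an aldehyde (terminal –CHO), so the name ends in -al.
A C≡C triple bond in the chain gives the infix -yne-.
Number the chain so that the aldehyde carbon is C-1 by definition.
This places the triple bond between C-3 and C-4; a methyl group at C-6.
The name is 6-methyldec-3-ynal.

6-methyldec-3-ynal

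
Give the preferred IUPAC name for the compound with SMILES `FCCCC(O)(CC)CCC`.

4-ethyl-1-fluoroheptan-4-ol

Counting along the main chain through the –OH group gives 7 carbons: the parent is heptane.
The highest-priority functional group is an alcohol (–OH), so the name ends in -ol.
Choose the numbering such that the substituent locant set {1,4} is lower than {4,7} at the first point of difference.
This places the hydroxyl at C-4; an ethyl group at C-4; a fluoro group at C-1.
Prefixes are listed alphabetically: ethyl, fluoro.
Assembling the pieces gives 4-ethyl-1-fluoroheptan-4-ol.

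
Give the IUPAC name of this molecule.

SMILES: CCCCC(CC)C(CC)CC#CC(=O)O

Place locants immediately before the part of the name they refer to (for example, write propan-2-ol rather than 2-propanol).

The longest carbon chain that includes the –COOH group and the multiple bond has 10 carbons, so the parent hydride is decane.
The highest-priority functional group is a carboxylic acid (terminal –COOH), so the name ends in -oic acid.
The chain contains a C≡C triple bond, so the unsaturation ending is -yne.
Choose the numbering such that the carboxylic acid carbon is C-1 by definition.
With this numbering: the triple bond between C-2 and C-3; ethyl groups at C-5 and C-6.
Assembling the pieces gives 5,6-diethyldec-2-ynoic acid.

5,6-diethyldec-2-ynoic acid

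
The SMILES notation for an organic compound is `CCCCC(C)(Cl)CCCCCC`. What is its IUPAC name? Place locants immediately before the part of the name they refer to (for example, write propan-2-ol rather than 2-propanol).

The parent chain contains 11 carbons (undecane).
Choose the numbering such that the substituent locant set {5,5} is lower than {7,7} at the first point of difference.
That gives a chloro group at C-5; a methyl group at C-5.
The substituents are ordered alphabetically, ignoring any di-/tri- multipliers.
Putting it together: 5-chloro-5-methylundecane.

5-chloro-5-methylundecane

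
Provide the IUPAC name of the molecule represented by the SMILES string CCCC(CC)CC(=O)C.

4-ethylheptan-2-one

The longest carbon chain that includes the carbonyl has 7 carbons, so the parent hydride is heptane.
The highest-priority functional group is a ketone (C=O on an internal carbon), so the name ends in -one.
Number the chain so that numbering from this end puts the carbonyl group at C-2 rather than C-6.
This places the carbonyl at C-2; an ethyl group at C-4.
Assembling the pieces gives 4-ethylheptan-2-one.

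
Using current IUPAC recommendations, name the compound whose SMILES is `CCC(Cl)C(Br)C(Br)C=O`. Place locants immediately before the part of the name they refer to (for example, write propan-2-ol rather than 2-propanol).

Counting along the main chain through the –CHO group gives 6 carbons: the parent is hexane.
An aldehyde (terminal –CHO) is the principal characteristic group, giving the suffix -al.
Choose the numbering such that the aldehyde carbon is C-1 by definition.
This places bromo groups at C-2 and C-3; a chloro group at C-4.
The substituents are ordered alphabetically, ignoring any di-/tri- multipliers.
The name is 2,3-dibromo-4-chlorohexanal.

2,3-dibromo-4-chlorohexanal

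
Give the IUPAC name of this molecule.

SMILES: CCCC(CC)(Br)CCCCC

4-bromo-4-ethylnonane

The longest continuous carbon chain has 9 atoms, so the parent hydride is nonane.
Number the chain so that the substituent locant set {4,4} is lower than {6,6} at the first point of difference.
That gives a bromo group at C-4; an ethyl group at C-4.
Prefixes are listed alphabetically: bromo, ethyl.
The name is 4-bromo-4-ethylnonane.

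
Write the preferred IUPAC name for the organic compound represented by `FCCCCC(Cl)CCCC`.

The parent chain contains 9 carbons (nonane).
Number the chain so that the substituent locant set {1,5} is lower than {5,9} at the first point of difference.
With this numbering: a chloro group at C-5; a fluoro group at C-1.
Prefixes are listed alphabetically: chloro, fluoro.
Putting it together: 5-chloro-1-fluorononane.

5-chloro-1-fluorononane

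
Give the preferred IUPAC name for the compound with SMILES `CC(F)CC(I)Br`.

1-bromo-3-fluoro-1-iodobutane

The longest continuous carbon chain has 4 atoms, so the parent hydride is butane.
Choose the numbering such that the substituent locant set {1,1,3} is lower than {2,4,4} at the first point of difference.
With this numbering: a bromo group at C-1; a fluoro group at C-3; an iodo group at C-1.
The substituents are ordered alphabetically, ignoring any di-/tri- multipliers.
Putting it together: 1-bromo-3-fluoro-1-iodobutane.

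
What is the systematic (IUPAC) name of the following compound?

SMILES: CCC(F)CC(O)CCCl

The longest chain bearing the –OH group is 7 carbons long (heptane).
The highest-priority functional group is an alcohol (–OH), so the name ends in -ol.
Choose the numbering such that numbering from this end puts the hydroxyl group at C-3 rather than C-5.
With this numbering: the hydroxyl at C-3; a chloro group at C-1; a fluoro group at C-5.
The substituents are ordered alphabetically, ignoring any di-/tri- multipliers.
The name is 1-chloro-5-fluoroheptan-3-ol.

1-chloro-5-fluoroheptan-3-ol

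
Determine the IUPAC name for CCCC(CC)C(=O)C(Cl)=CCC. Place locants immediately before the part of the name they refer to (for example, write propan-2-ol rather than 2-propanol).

4-chloro-6-ethylnon-3-en-5-one

Counting along the main chain through the carbonyl and the multiple bond gives 9 carbons: the parent is nonane.
The principal characteristic group is a ketone (C=O on an internal carbon), named with the suffix -one.
There is one C=C double bond, indicated by the ending -ene.
Choose the numbering such that numbering from this end puts the double bond at C-3 rather than C-6.
With this numbering: the carbonyl at C-5; the double bond between C-3 and C-4; a chloro group at C-4; an ethyl group at C-6.
Substituent prefixes are cited in alphabetical order (multiplying prefixes like di-/tri- are ignored for ordering).
Assembling the pieces gives 4-chloro-6-ethylnon-3-en-5-one.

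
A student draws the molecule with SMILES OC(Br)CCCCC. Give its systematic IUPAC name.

The longest carbon chain that includes the –OH group has 6 carbons, so the parent hydride is hexane.
The highest-priority functional group is an alcohol (–OH), so the name ends in -ol.
Choose the numbering such that numbering from this end puts the hydroxyl group at C-1 rather than C-6.
That gives the hydroxyl at C-1; a bromo group at C-1.
Assembling the pieces gives 1-bromohexan-1-ol.

1-bromohexan-1-ol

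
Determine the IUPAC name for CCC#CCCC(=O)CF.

The longest chain bearing the carbonyl and the multiple bond is 8 carbons long (octane).
The principal characteristic group is a ketone (C=O on an internal carbon), named with the suffix -one.
The chain contains a C≡C triple bond, so the unsaturation ending is -yne.
Number the chain so that numbering from this end puts the carbonyl group at C-2 rather than C-7.
This places the carbonyl at C-2; the triple bond between C-5 and C-6; a fluoro group at C-1.
The name is 1-fluorooct-5-yn-2-one.

1-fluorooct-5-yn-2-one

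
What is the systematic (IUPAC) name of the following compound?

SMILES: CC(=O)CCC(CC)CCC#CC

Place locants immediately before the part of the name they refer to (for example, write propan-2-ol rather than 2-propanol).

5-ethyldec-8-yn-2-one

The longest carbon chain that includes the carbonyl and the multiple bond has 10 carbons, so the parent hydride is decane.
The highest-priority functional group is a ketone (C=O on an internal carbon), so the name ends in -one.
A C≡C triple bond in the chain gives the infix -yne-.
The numbering direction is chosen so that numbering from this end puts the carbonyl group at C-2 rather than C-9.
With this numbering: the carbonyl at C-2; the triple bond between C-8 and C-9; an ethyl group at C-5.
Assembling the pieces gives 5-ethyldec-8-yn-2-one.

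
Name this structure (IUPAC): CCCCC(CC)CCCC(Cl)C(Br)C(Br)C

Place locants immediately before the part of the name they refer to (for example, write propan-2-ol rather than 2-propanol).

The parent chain contains 12 carbons (dodecane).
The numbering direction is chosen so that the substituent locant set {2,3,4,8} is lower than {5,9,10,11} at the first point of difference.
This places bromo groups at C-2 and C-3; a chloro group at C-4; an ethyl group at C-8.
Prefixes are listed alphabetically: bromo, chloro, ethyl.
Putting it together: 2,3-dibromo-4-chloro-8-ethyldodecane.

2,3-dibromo-4-chloro-8-ethyldodecane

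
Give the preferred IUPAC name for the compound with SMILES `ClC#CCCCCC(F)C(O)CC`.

Counting along the main chain through the –OH group and the multiple bond gives 10 carbons: the parent is decane.
The principal characteristic group is an alcohol (–OH), named with the suffix -ol.
The chain contains a C≡C triple bond, so the unsaturation ending is -yne.
Number the chain so that numbering from this end puts the hydroxyl group at C-3 rather than C-8.
That gives the hydroxyl at C-3; the triple bond between C-9 and C-10; a chloro group at C-10; a fluoro group at C-4.
Substituent prefixes are cited in alphabetical order (multiplying prefixes like di-/tri- are ignored for ordering).
Putting it together: 10-chloro-4-fluorodec-9-yn-3-ol.

10-chloro-4-fluorodec-9-yn-3-ol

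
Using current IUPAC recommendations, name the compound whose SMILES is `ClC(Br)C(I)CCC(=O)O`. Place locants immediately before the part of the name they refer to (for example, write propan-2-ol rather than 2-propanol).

The longest carbon chain that includes the –COOH group has 5 carbons, so the parent hydride is pentane.
A carboxylic acid (terminal –COOH) is the principal characteristic group, giving the suffix -oic acid.
The numbering direction is chosen so that the carboxylic acid carbon is C-1 by definition.
With this numbering: a bromo group at C-5; a chloro group at C-5; an iodo group at C-4.
Prefixes are listed alphabetically: bromo, chloro, iodo.
Putting it together: 5-bromo-5-chloro-4-iodopentanoic acid.

5-bromo-5-chloro-4-iodopentanoic acid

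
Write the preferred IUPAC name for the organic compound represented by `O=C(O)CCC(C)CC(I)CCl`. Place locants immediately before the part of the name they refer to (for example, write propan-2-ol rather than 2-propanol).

The longest carbon chain that includes the –COOH group has 7 carbons, so the parent hydride is heptane.
A carboxylic acid (terminal –COOH) is the principal characteristic group, giving the suffix -oic acid.
Choose the numbering such that the carboxylic acid carbon is C-1 by definition.
That gives a chloro group at C-7; an iodo group at C-6; a methyl group at C-4.
The substituents are ordered alphabetically, ignoring any di-/tri- multipliers.
The name is 7-chloro-6-iodo-4-methylheptanoic acid.

7-chloro-6-iodo-4-methylheptanoic acid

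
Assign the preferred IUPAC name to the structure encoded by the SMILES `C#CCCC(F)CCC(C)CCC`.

The longest carbon chain that includes the multiple bond has 11 carbons, so the parent hydride is undecane.
The chain contains a C≡C triple bond, so the unsaturation ending is -yne.
The numbering direction is chosen so that numbering from this end puts the triple bond at C-1 rather than C-10.
That gives the triple bond between C-1 and C-2; a fluoro group at C-5; a methyl group at C-8.
The substituents are ordered alphabetically, ignoring any di-/tri- multipliers.
Putting it together: 5-fluoro-8-methylundec-1-yne.

5-fluoro-8-methylundec-1-yne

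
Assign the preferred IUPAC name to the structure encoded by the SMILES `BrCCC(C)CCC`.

1-bromo-3-methylhexane

The parent chain contains 6 carbons (hexane).
Choose the numbering such that the substituent locant set {1,3} is lower than {4,6} at the first point of difference.
That gives a bromo group at C-1; a methyl group at C-3.
Substituent prefixes are cited in alphabetical order (multiplying prefixes like di-/tri- are ignored for ordering).
Assembling the pieces gives 1-bromo-3-methylhexane.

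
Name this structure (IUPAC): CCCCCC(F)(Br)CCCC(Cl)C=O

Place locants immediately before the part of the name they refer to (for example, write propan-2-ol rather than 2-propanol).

6-bromo-2-chloro-6-fluoroundecanal

Counting along the main chain through the –CHO group gives 11 carbons: the parent is undecane.
The highest-priority functional group is an aldehyde (terminal –CHO), so the name ends in -al.
Choose the numbering such that the aldehyde carbon is C-1 by definition.
With this numbering: a bromo group at C-6; a chloro group at C-2; a fluoro group at C-6.
Substituent prefixes are cited in alphabetical order (multiplying prefixes like di-/tri- are ignored for ordering).
Assembling the pieces gives 6-bromo-2-chloro-6-fluoroundecanal.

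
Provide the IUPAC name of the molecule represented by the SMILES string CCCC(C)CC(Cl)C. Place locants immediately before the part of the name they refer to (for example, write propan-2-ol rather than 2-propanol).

2-chloro-4-methylheptane

The longest continuous carbon chain has 7 atoms, so the parent hydride is heptane.
Choose the numbering such that the substituent locant set {2,4} is lower than {4,6} at the first point of difference.
This places a chloro group at C-2; a methyl group at C-4.
The substituents are ordered alphabetically, ignoring any di-/tri- multipliers.
Assembling the pieces gives 2-chloro-4-methylheptane.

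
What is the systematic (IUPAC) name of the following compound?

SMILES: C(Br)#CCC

Counting along the main chain through the multiple bond gives 4 carbons: the parent is butane.
A C≡C triple bond in the chain gives the infix -yne-.
Choose the numbering such that numbering from this end puts the triple bond at C-1 rather than C-3.
That gives the triple bond between C-1 and C-2; a bromo group at C-1.
Putting it together: 1-bromobut-1-yne.

1-bromobut-1-yne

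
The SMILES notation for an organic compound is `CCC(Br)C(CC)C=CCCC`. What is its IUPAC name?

7-bromo-6-ethylnon-4-ene

Counting along the main chain through the multiple bond gives 9 carbons: the parent is nonane.
A C=C double bond in the chain gives the infix -ene-.
Number the chain so that numbering from this end puts the double bond at C-4 rather than C-5.
With this numbering: the double bond between C-4 and C-5; a bromo group at C-7; an ethyl group at C-6.
Substituent prefixes are cited in alphabetical order (multiplying prefixes like di-/tri- are ignored for ordering).
The name is 7-bromo-6-ethylnon-4-ene.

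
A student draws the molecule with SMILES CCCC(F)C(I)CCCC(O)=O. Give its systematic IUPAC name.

6-fluoro-5-iodononanoic acid

The longest chain bearing the –COOH group is 9 carbons long (nonane).
The principal characteristic group is a carboxylic acid (terminal –COOH), named with the suffix -oic acid.
The numbering direction is chosen so that the carboxylic acid carbon is C-1 by definition.
With this numbering: a fluoro group at C-6; an iodo group at C-5.
Substituent prefixes are cited in alphabetical order (multiplying prefixes like di-/tri- are ignored for ordering).
Putting it together: 6-fluoro-5-iodononanoic acid.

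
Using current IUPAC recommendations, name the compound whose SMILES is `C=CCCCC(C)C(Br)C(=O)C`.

Counting along the main chain through the carbonyl and the multiple bond gives 9 carbons: the parent is nonane.
A ketone (C=O on an internal carbon) is the principal characteristic group, giving the suffix -one.
A C=C double bond in the chain gives the infix -ene-.
Number the chain so that numbering from this end puts the carbonyl group at C-2 rather than C-8.
With this numbering: the carbonyl at C-2; the double bond between C-8 and C-9; a bromo group at C-3; a methyl group at C-4.
The substituents are ordered alphabetically, ignoring any di-/tri- multipliers.
Putting it together: 3-bromo-4-methylnon-8-en-2-one.

3-bromo-4-methylnon-8-en-2-one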